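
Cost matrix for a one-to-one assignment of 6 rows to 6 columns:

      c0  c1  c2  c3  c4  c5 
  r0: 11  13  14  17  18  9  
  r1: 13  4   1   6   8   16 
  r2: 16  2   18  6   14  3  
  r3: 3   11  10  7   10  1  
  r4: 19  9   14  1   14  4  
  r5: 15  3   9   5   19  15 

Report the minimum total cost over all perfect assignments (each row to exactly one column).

Minimum assignment cost: 29

one of 2 optimal assignments: row0→col0 (cost 11), row1→col2 (cost 1), row2→col5 (cost 3), row3→col4 (cost 10), row4→col3 (cost 1), row5→col1 (cost 3)
total = 11 + 1 + 3 + 10 + 1 + 3 = 29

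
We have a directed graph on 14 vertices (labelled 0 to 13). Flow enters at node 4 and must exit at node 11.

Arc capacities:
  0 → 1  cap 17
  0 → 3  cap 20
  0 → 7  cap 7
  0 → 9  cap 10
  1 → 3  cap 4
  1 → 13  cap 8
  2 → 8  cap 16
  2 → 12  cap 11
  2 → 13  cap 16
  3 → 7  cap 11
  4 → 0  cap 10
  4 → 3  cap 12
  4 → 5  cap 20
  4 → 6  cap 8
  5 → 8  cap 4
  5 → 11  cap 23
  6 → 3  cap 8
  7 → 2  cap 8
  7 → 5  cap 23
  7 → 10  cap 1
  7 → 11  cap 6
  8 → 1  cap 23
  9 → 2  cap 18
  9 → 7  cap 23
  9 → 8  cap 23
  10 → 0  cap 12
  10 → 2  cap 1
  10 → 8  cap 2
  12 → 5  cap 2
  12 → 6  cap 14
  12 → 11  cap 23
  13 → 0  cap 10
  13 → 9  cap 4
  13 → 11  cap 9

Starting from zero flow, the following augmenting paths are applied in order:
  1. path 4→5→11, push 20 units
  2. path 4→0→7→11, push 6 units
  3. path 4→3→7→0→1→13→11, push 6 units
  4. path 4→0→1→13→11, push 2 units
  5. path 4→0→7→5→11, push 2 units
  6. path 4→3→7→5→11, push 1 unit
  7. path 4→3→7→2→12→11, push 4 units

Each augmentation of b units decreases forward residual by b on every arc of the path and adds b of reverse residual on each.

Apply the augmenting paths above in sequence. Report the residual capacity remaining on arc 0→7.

Residual capacity of (0,7): 5

after path 1 (4→5→11, push 20): res(0,7)=7
after path 2 (4→0→7→11, push 6): res(0,7)=1
after path 3 (4→3→7→0→1→13→11, push 6): res(0,7)=7
after path 4 (4→0→1→13→11, push 2): res(0,7)=7
after path 5 (4→0→7→5→11, push 2): res(0,7)=5
after path 6 (4→3→7→5→11, push 1): res(0,7)=5
after path 7 (4→3→7→2→12→11, push 4): res(0,7)=5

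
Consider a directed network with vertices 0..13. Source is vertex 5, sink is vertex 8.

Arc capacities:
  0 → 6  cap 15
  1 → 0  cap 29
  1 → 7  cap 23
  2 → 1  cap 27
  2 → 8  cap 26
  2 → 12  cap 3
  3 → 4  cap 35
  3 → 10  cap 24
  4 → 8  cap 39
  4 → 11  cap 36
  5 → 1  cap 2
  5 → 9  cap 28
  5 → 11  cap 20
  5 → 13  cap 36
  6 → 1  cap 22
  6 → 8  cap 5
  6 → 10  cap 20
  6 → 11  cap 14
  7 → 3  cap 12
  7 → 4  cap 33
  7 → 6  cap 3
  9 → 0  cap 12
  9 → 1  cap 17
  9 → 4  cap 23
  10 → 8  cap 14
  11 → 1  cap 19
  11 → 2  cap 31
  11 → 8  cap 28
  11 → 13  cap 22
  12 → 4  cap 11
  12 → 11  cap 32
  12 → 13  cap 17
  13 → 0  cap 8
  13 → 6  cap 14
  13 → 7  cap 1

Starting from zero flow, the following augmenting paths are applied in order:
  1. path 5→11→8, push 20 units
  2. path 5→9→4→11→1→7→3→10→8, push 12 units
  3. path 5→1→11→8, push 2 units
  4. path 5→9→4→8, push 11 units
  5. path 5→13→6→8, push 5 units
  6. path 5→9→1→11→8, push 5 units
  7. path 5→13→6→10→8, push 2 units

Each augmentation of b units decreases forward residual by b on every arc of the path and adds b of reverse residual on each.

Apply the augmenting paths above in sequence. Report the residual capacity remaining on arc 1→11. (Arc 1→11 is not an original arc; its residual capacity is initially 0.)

Residual capacity of (1,11): 5

after path 1 (5→11→8, push 20): res(1,11)=0
after path 2 (5→9→4→11→1→7→3→10→8, push 12): res(1,11)=12
after path 3 (5→1→11→8, push 2): res(1,11)=10
after path 4 (5→9→4→8, push 11): res(1,11)=10
after path 5 (5→13→6→8, push 5): res(1,11)=10
after path 6 (5→9→1→11→8, push 5): res(1,11)=5
after path 7 (5→13→6→10→8, push 2): res(1,11)=5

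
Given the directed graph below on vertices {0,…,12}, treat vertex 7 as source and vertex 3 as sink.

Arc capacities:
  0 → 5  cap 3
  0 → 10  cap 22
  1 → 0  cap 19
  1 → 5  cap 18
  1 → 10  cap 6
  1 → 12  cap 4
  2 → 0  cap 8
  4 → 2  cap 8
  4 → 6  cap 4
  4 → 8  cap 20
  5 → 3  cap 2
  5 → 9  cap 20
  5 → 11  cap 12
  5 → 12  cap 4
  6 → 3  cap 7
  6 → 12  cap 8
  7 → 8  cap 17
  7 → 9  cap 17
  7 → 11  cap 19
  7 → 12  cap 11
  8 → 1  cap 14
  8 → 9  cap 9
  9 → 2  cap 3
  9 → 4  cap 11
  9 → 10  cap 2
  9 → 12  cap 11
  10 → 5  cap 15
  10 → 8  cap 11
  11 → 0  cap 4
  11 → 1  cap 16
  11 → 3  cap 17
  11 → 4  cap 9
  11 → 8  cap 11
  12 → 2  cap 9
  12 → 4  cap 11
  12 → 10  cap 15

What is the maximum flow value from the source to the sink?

Maximum flow value: 23

augment #1: 7→11→3 bottleneck 17, total now 17
augment #2: 7→8→1→5→3 bottleneck 2, total now 19
augment #3: 7→9→4→6→3 bottleneck 4, total now 23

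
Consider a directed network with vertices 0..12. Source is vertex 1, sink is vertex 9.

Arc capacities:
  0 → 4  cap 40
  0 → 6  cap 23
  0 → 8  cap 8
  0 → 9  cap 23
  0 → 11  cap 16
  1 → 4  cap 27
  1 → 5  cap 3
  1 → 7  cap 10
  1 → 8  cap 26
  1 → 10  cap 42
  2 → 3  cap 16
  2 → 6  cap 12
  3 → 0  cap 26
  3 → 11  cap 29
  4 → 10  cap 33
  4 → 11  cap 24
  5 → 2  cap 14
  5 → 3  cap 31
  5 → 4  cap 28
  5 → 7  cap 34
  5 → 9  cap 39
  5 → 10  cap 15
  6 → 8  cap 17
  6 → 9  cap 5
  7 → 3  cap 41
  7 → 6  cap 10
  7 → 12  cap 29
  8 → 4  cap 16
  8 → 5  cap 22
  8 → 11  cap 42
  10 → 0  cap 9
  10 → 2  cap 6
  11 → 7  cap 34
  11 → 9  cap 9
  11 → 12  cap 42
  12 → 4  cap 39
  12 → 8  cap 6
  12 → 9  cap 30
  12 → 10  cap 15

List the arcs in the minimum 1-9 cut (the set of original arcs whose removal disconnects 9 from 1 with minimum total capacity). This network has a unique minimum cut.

Min-cut arcs: {(1,5), (1,7), (1,8), (4,11), (10,0), (10,2)} (total capacity 78)

augment #1: 1→5→9 push 3
augment #2: 1→4→11→9 push 9
augment #3: 1→7→6→9 push 5
augment #4: 1→7→12→9 push 5
augment #5: 1→8→5→9 push 22
augment #6: 1→10→0→9 push 9
augment #7: 1→4→11→12→9 push 15
augment #8: 1→8→11→12→9 push 4
augment #9: 1→10→2→3→0→9 push 6
max flow = 78; residual-reachable set from 1 gives S-side
cut edges (S→T): {(1,5), (1,7), (1,8), (4,11), (10,0), (10,2)} total cap 78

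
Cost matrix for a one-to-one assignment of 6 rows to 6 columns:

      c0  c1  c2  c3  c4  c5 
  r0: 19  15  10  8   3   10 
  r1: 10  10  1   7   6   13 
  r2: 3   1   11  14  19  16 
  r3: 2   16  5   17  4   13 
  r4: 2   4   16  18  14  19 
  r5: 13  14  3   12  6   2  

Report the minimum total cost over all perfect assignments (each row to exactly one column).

optimal assignment: row0→col3 (cost 8), row1→col2 (cost 1), row2→col1 (cost 1), row3→col4 (cost 4), row4→col0 (cost 2), row5→col5 (cost 2)
total = 8 + 1 + 1 + 4 + 2 + 2 = 18

Minimum assignment cost: 18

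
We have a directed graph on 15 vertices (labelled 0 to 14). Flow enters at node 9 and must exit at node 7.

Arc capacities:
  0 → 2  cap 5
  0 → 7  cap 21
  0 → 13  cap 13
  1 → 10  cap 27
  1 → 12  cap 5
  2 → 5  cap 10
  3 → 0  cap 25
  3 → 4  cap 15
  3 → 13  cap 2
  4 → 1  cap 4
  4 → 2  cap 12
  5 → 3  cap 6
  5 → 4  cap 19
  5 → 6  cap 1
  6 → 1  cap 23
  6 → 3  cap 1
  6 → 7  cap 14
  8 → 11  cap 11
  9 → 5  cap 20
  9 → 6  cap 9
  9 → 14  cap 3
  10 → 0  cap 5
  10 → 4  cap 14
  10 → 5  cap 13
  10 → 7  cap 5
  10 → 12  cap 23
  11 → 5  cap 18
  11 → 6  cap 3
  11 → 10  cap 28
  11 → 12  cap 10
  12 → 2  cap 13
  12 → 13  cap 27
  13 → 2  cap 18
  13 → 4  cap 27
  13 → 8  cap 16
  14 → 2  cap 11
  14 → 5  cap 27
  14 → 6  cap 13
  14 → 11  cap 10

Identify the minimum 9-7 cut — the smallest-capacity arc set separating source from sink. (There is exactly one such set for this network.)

Min-cut arcs: {(4,1), (5,3), (5,6), (9,6), (9,14)} (total capacity 23)

augment #1: 9→6→7 push 9
augment #2: 9→5→6→7 push 1
augment #3: 9→14→6→7 push 3
augment #4: 9→5→3→0→7 push 6
augment #5: 9→5→4→1→10→7 push 4
max flow = 23; residual-reachable set from 9 gives S-side
cut edges (S→T): {(4,1), (5,3), (5,6), (9,6), (9,14)} total cap 23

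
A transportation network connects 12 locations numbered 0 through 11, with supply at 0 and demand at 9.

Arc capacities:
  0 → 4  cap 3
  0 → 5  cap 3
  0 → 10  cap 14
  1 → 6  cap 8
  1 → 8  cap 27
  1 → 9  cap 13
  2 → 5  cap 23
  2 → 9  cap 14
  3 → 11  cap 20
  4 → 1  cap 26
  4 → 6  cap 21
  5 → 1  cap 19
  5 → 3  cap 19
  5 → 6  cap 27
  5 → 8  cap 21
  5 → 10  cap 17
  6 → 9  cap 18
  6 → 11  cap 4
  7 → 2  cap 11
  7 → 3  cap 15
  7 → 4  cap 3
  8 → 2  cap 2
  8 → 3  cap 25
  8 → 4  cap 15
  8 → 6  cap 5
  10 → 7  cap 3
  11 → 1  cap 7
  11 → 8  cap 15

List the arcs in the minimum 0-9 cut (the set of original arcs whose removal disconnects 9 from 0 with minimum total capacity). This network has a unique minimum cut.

augment #1: 0→4→1→9 push 3
augment #2: 0→5→1→9 push 3
augment #3: 0→10→7→2→9 push 3
max flow = 9; residual-reachable set from 0 gives S-side
cut edges (S→T): {(0,4), (0,5), (10,7)} total cap 9

Min-cut arcs: {(0,4), (0,5), (10,7)} (total capacity 9)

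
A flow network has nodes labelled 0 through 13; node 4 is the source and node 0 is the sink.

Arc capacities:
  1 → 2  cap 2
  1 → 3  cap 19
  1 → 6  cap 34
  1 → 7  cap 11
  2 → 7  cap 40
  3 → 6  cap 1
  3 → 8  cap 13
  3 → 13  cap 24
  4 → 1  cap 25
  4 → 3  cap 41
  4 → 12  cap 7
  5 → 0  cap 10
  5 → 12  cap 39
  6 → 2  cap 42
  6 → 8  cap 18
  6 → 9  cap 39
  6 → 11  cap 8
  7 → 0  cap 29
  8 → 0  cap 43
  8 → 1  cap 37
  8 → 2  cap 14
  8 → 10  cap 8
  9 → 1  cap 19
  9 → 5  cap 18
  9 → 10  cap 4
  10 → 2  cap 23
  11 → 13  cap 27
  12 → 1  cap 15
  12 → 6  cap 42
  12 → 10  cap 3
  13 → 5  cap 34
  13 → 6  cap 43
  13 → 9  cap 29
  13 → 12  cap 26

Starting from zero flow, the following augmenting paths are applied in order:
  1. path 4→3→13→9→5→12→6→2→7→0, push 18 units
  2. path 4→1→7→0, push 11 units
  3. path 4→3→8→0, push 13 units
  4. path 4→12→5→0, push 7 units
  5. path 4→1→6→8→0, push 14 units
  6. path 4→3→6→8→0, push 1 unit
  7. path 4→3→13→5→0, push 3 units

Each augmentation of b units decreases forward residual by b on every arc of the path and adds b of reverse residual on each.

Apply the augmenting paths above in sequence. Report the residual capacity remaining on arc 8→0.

Residual capacity of (8,0): 15

after path 1 (4→3→13→9→5→12→6→2→7→0, push 18): res(8,0)=43
after path 2 (4→1→7→0, push 11): res(8,0)=43
after path 3 (4→3→8→0, push 13): res(8,0)=30
after path 4 (4→12→5→0, push 7): res(8,0)=30
after path 5 (4→1→6→8→0, push 14): res(8,0)=16
after path 6 (4→3→6→8→0, push 1): res(8,0)=15
after path 7 (4→3→13→5→0, push 3): res(8,0)=15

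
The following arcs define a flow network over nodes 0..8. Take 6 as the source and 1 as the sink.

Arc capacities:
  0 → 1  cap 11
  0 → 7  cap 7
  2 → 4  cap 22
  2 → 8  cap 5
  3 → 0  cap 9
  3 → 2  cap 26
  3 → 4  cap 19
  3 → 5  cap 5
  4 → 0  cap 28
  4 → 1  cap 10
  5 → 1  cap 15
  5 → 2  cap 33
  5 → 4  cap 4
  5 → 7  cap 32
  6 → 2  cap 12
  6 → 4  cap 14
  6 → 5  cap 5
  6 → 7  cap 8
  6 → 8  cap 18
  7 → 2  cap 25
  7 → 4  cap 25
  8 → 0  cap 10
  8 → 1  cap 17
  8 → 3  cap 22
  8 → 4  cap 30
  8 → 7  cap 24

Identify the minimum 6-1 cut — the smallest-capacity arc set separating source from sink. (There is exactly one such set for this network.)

augment #1: 6→4→1 push 10
augment #2: 6→5→1 push 5
augment #3: 6→8→1 push 17
augment #4: 6→4→0→1 push 4
augment #5: 6→8→0→1 push 1
augment #6: 6→2→4→0→1 push 6
augment #7: 6→2→8→3→5→1 push 5
max flow = 48; residual-reachable set from 6 gives S-side
cut edges (S→T): {(0,1), (3,5), (4,1), (6,5), (8,1)} total cap 48

Min-cut arcs: {(0,1), (3,5), (4,1), (6,5), (8,1)} (total capacity 48)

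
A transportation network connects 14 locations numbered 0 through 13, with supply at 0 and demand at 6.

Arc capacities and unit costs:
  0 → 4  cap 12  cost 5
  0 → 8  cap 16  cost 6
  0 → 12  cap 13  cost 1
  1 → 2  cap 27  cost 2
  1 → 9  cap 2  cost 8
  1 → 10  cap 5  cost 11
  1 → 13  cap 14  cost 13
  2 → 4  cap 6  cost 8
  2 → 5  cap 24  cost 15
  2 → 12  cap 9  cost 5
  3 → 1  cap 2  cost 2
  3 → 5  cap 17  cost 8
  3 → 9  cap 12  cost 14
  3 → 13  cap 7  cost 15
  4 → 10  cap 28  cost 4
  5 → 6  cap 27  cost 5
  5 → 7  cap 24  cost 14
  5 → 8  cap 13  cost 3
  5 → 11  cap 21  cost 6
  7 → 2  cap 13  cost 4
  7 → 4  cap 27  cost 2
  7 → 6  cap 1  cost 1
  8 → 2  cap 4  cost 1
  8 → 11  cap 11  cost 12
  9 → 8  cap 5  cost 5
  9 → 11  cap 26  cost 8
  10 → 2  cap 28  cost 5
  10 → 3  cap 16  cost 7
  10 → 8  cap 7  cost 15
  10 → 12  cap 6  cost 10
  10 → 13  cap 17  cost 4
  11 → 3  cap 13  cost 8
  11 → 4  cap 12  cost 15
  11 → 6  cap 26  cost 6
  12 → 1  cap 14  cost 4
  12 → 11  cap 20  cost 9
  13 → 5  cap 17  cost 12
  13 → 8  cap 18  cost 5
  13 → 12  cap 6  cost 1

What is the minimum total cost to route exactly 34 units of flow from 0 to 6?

Minimum cost for 34 units: 754

shortest-cost path #1: 0→12→11→6 push 13 @ unit cost 16 (adds 208)
shortest-cost path #2: 0→8→11→6 push 11 @ unit cost 24 (adds 264)
shortest-cost path #3: 0→8→2→5→6 push 4 @ unit cost 27 (adds 108)
shortest-cost path #4: 0→4→10→3→5→6 push 6 @ unit cost 29 (adds 174)
total cost = 754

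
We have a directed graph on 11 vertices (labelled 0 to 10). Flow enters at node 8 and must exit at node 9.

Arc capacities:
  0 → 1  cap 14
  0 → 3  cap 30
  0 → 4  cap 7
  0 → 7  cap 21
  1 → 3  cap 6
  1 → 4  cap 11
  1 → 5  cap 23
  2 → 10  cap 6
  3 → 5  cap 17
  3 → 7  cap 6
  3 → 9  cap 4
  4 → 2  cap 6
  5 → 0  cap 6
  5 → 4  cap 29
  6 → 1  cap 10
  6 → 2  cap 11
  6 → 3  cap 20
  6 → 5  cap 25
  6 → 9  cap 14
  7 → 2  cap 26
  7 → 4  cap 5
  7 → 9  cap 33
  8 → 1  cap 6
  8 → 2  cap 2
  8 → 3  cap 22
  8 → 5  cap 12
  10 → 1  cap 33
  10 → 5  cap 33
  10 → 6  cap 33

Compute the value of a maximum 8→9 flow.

augment #1: 8→3→9 bottleneck 4, total now 4
augment #2: 8→3→7→9 bottleneck 6, total now 10
augment #3: 8→2→10→6→9 bottleneck 2, total now 12
augment #4: 8→5→0→7→9 bottleneck 6, total now 18
augment #5: 8→1→4→2→10→6→9 bottleneck 4, total now 22

Maximum flow value: 22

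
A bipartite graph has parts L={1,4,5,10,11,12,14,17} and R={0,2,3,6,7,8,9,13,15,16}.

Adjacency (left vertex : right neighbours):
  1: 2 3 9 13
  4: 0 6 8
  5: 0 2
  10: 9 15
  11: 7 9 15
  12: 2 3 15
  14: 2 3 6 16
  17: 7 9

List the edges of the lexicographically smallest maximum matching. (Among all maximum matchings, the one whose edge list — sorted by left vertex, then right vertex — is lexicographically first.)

Lex-smallest maximum matching: {(1,2), (4,6), (5,0), (10,9), (11,15), (12,3), (14,16), (17,7)}

|M| = 8 (so the lex-smallest maximum matching has 8 edges)
process left vertices in ascending order; for each, take the smallest-labelled available neighbour that still permits 8 edges overall, or leave it unmatched if none does
lex-smallest matching: {1-2, 4-6, 5-0, 10-9, 11-15, 12-3, 14-16, 17-7}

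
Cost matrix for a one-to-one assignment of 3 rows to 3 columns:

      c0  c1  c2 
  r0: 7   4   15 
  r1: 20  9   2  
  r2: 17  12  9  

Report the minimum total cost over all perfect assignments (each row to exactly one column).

optimal assignment: row0→col0 (cost 7), row1→col2 (cost 2), row2→col1 (cost 12)
total = 7 + 2 + 12 = 21

Minimum assignment cost: 21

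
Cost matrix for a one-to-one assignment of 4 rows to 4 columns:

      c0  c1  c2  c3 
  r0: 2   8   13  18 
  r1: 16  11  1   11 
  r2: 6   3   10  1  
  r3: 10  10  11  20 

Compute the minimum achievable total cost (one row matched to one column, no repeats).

Minimum assignment cost: 14

optimal assignment: row0→col0 (cost 2), row1→col2 (cost 1), row2→col3 (cost 1), row3→col1 (cost 10)
total = 2 + 1 + 1 + 10 = 14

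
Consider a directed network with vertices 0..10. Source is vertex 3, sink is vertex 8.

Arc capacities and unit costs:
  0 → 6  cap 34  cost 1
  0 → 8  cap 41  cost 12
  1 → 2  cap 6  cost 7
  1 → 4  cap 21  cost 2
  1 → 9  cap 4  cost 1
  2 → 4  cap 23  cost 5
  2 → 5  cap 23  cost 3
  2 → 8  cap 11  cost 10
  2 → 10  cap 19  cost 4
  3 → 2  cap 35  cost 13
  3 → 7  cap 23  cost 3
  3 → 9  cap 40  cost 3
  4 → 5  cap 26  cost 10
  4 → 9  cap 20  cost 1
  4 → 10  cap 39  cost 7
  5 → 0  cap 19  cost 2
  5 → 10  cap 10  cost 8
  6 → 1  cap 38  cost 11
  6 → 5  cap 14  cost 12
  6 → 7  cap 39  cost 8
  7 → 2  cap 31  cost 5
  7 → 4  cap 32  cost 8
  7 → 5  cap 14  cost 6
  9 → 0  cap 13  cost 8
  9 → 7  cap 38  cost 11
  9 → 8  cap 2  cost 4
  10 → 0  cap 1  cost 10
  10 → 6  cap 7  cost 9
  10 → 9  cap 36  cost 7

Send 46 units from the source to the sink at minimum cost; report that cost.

Minimum cost for 46 units: 1032

shortest-cost path #1: 3→9→8 push 2 @ unit cost 7 (adds 14)
shortest-cost path #2: 3→7→2→8 push 11 @ unit cost 18 (adds 198)
shortest-cost path #3: 3→9→0→8 push 13 @ unit cost 23 (adds 299)
shortest-cost path #4: 3→7→5→0→8 push 12 @ unit cost 23 (adds 276)
shortest-cost path #5: 3→2→7→5→0→8 push 2 @ unit cost 28 (adds 56)
shortest-cost path #6: 3→2→5→0→8 push 5 @ unit cost 30 (adds 150)
shortest-cost path #7: 3→2→10→0→8 push 1 @ unit cost 39 (adds 39)
total cost = 1032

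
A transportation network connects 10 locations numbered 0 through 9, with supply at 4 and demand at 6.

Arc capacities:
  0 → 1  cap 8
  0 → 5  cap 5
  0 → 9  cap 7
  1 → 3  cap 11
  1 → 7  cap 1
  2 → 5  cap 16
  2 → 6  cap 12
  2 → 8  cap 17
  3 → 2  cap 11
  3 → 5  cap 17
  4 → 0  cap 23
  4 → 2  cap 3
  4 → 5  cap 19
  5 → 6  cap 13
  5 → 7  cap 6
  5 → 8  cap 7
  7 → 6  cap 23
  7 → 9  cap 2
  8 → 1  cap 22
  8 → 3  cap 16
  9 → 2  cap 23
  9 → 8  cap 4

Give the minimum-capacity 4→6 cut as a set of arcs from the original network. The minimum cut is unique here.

augment #1: 4→2→6 push 3
augment #2: 4→5→6 push 13
augment #3: 4→5→7→6 push 6
augment #4: 4→0→1→7→6 push 1
augment #5: 4→0→9→2→6 push 7
augment #6: 4→0→1→3→2→6 push 2
max flow = 32; residual-reachable set from 4 gives S-side
cut edges (S→T): {(1,7), (2,6), (5,6), (5,7)} total cap 32

Min-cut arcs: {(1,7), (2,6), (5,6), (5,7)} (total capacity 32)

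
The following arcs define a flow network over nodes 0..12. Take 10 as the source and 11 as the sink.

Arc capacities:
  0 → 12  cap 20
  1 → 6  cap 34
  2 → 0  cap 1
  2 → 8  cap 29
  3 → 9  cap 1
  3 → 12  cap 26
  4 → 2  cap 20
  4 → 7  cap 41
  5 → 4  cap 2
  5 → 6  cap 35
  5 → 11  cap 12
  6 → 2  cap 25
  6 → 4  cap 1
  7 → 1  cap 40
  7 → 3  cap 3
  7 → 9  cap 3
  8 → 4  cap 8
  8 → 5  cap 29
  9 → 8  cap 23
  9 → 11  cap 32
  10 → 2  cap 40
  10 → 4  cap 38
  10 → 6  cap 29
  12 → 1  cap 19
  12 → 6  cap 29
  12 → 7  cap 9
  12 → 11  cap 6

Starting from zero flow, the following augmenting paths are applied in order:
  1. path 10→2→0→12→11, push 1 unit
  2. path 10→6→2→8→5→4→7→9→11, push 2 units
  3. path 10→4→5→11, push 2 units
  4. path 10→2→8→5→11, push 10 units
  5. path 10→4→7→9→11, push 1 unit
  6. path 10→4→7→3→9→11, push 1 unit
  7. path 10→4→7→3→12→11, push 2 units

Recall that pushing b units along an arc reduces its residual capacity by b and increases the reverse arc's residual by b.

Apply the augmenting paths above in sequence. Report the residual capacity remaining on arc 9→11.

Residual capacity of (9,11): 28

after path 1 (10→2→0→12→11, push 1): res(9,11)=32
after path 2 (10→6→2→8→5→4→7→9→11, push 2): res(9,11)=30
after path 3 (10→4→5→11, push 2): res(9,11)=30
after path 4 (10→2→8→5→11, push 10): res(9,11)=30
after path 5 (10→4→7→9→11, push 1): res(9,11)=29
after path 6 (10→4→7→3→9→11, push 1): res(9,11)=28
after path 7 (10→4→7→3→12→11, push 2): res(9,11)=28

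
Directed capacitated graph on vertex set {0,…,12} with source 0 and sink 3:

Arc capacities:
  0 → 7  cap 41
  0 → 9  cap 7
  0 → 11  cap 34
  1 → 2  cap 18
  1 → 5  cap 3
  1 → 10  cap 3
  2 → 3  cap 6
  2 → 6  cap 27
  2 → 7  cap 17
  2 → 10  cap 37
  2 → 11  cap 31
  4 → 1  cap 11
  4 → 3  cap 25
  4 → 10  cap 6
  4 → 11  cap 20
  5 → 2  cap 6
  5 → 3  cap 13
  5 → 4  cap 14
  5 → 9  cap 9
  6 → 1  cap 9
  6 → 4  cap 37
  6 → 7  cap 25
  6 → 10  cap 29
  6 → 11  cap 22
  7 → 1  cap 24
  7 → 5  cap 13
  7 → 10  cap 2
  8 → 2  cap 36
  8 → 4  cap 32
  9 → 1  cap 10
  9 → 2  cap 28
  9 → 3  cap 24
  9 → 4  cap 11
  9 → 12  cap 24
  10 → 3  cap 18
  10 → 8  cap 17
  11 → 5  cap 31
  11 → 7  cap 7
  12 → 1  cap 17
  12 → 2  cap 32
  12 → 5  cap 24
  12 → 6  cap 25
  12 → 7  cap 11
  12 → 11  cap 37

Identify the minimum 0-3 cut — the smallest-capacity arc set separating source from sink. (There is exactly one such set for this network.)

Min-cut arcs: {(0,9), (1,2), (1,10), (5,2), (5,3), (5,4), (5,9), (7,10)} (total capacity 72)

augment #1: 0→9→3 push 7
augment #2: 0→7→5→3 push 13
augment #3: 0→7→10→3 push 2
augment #4: 0→7→1→2→3 push 6
augment #5: 0→7→1→10→3 push 3
augment #6: 0→11→5→4→3 push 14
augment #7: 0→11→5→9→3 push 9
augment #8: 0→7→1→2→10→3 push 12
augment #9: 0→11→5→2→10→3 push 1
augment #10: 0→11→5→2→6→4→3 push 5
max flow = 72; residual-reachable set from 0 gives S-side
cut edges (S→T): {(0,9), (1,2), (1,10), (5,2), (5,3), (5,4), (5,9), (7,10)} total cap 72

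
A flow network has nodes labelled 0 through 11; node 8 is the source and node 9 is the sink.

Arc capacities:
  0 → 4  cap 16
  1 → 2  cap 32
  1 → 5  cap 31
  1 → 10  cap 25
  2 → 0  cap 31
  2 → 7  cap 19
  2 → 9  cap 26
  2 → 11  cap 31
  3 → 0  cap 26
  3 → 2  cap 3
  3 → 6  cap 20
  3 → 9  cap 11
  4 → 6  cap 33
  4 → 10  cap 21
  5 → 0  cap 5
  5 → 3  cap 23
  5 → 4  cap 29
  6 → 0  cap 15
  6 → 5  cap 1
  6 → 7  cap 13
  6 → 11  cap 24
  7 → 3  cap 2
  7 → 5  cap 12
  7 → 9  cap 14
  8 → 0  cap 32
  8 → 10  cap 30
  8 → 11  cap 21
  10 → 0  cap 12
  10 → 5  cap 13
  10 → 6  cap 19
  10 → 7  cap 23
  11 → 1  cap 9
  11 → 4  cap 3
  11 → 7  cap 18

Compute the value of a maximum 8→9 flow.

augment #1: 8→10→7→9 bottleneck 14, total now 14
augment #2: 8→10→5→3→9 bottleneck 11, total now 25
augment #3: 8→11→1→2→9 bottleneck 9, total now 34
augment #4: 8→10→5→3→2→9 bottleneck 2, total now 36
augment #5: 8→10→7→3→2→9 bottleneck 1, total now 37

Maximum flow value: 37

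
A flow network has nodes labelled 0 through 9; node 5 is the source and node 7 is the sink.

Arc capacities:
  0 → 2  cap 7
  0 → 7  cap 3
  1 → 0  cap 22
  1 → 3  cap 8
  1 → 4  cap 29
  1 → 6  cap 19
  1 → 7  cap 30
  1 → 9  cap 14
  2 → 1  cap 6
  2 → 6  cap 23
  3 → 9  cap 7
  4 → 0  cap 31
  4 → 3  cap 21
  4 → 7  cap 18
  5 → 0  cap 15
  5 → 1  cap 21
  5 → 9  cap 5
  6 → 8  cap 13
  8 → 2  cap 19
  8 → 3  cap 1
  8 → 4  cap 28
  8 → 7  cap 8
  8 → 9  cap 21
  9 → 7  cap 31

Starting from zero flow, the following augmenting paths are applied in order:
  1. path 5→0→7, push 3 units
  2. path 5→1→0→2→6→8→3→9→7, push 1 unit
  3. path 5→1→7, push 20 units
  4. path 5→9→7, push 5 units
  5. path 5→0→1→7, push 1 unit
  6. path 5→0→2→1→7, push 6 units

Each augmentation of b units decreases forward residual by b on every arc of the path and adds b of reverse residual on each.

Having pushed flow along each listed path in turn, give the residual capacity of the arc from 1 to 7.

Residual capacity of (1,7): 3

after path 1 (5→0→7, push 3): res(1,7)=30
after path 2 (5→1→0→2→6→8→3→9→7, push 1): res(1,7)=30
after path 3 (5→1→7, push 20): res(1,7)=10
after path 4 (5→9→7, push 5): res(1,7)=10
after path 5 (5→0→1→7, push 1): res(1,7)=9
after path 6 (5→0→2→1→7, push 6): res(1,7)=3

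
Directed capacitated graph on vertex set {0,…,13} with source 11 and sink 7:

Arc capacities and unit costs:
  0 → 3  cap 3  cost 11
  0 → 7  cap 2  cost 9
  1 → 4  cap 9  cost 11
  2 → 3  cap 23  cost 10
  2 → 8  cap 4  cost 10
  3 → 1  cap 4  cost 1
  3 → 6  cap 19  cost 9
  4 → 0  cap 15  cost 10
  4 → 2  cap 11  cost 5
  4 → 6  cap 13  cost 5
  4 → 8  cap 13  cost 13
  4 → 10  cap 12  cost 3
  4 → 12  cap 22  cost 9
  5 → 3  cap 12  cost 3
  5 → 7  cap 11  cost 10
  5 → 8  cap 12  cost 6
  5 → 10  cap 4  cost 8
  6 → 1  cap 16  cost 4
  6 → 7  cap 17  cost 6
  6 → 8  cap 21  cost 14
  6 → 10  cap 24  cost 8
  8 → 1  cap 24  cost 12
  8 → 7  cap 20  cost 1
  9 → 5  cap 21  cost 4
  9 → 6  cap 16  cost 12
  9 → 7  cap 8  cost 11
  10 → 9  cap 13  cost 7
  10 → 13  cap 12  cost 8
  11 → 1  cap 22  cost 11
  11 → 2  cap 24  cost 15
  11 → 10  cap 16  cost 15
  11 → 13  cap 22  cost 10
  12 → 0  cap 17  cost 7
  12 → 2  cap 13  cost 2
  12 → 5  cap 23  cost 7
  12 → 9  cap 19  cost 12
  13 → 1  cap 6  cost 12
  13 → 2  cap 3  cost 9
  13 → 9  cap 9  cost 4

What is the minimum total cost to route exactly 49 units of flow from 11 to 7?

Minimum cost for 49 units: 1645

shortest-cost path #1: 11→13→9→7 push 8 @ unit cost 25 (adds 200)
shortest-cost path #2: 11→13→9→5→8→7 push 1 @ unit cost 25 (adds 25)
shortest-cost path #3: 11→2→8→7 push 4 @ unit cost 26 (adds 104)
shortest-cost path #4: 11→1→4→6→7 push 9 @ unit cost 33 (adds 297)
shortest-cost path #5: 11→10→9→5→8→7 push 11 @ unit cost 33 (adds 363)
shortest-cost path #6: 11→10→9→5→7 push 2 @ unit cost 36 (adds 72)
shortest-cost path #7: 11→2→3→6→7 push 8 @ unit cost 40 (adds 320)
shortest-cost path #8: 11→2→3→6→4→8→7 push 4 @ unit cost 43 (adds 172)
shortest-cost path #9: 11→2→3→6→4→8→5→7 push 2 @ unit cost 46 (adds 92)
total cost = 1645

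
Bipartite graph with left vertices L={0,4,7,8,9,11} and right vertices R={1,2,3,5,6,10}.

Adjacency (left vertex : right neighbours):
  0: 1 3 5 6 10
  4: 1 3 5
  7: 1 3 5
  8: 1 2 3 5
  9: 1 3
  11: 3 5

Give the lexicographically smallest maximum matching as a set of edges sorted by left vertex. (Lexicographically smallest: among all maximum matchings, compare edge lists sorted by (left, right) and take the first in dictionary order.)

|M| = 5 (so the lex-smallest maximum matching has 5 edges)
process left vertices in ascending order; for each, take the smallest-labelled available neighbour that still permits 5 edges overall, or leave it unmatched if none does
lex-smallest matching: {0-6, 4-1, 7-3, 8-2, 11-5}

Lex-smallest maximum matching: {(0,6), (4,1), (7,3), (8,2), (11,5)}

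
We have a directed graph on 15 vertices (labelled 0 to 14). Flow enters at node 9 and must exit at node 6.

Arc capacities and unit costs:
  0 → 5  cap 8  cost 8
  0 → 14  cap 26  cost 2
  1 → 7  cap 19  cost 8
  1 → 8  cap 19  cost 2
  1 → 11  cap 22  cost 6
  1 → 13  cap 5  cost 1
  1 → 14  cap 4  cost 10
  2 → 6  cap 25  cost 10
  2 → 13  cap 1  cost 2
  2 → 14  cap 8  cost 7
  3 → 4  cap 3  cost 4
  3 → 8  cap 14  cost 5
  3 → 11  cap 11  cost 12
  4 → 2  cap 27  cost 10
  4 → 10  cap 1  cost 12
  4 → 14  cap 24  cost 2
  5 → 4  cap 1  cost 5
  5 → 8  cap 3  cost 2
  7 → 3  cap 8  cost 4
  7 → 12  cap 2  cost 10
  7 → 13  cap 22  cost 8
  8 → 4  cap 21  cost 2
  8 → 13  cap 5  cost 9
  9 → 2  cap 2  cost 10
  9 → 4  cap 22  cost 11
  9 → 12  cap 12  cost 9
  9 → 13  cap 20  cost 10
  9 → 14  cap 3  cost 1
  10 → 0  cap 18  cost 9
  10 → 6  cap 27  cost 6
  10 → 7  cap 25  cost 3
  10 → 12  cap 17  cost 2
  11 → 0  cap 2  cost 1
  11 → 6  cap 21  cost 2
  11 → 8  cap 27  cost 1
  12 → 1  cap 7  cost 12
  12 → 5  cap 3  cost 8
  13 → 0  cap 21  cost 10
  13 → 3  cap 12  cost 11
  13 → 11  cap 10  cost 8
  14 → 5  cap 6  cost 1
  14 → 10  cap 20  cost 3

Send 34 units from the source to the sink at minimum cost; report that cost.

shortest-cost path #1: 9→14→10→6 push 3 @ unit cost 10 (adds 30)
shortest-cost path #2: 9→2→6 push 2 @ unit cost 20 (adds 40)
shortest-cost path #3: 9→13→11→6 push 10 @ unit cost 20 (adds 200)
shortest-cost path #4: 9→4→14→10→6 push 17 @ unit cost 22 (adds 374)
shortest-cost path #5: 9→4→10→6 push 1 @ unit cost 29 (adds 29)
shortest-cost path #6: 9→12→1→11→6 push 1 @ unit cost 29 (adds 29)
total cost = 702

Minimum cost for 34 units: 702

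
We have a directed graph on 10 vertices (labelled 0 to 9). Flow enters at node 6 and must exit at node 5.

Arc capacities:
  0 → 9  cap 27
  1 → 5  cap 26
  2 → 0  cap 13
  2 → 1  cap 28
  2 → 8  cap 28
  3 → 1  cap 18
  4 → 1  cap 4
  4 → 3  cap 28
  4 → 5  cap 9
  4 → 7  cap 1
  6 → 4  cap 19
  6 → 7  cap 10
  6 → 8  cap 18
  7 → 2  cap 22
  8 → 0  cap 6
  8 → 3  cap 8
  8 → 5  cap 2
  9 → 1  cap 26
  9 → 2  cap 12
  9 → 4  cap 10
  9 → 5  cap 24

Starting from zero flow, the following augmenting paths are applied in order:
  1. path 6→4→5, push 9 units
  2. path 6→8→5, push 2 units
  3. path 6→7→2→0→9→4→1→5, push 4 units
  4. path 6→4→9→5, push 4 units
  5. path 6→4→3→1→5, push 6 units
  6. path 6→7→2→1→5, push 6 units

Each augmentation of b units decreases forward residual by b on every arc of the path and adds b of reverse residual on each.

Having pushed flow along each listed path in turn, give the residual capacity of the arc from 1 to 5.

after path 1 (6→4→5, push 9): res(1,5)=26
after path 2 (6→8→5, push 2): res(1,5)=26
after path 3 (6→7→2→0→9→4→1→5, push 4): res(1,5)=22
after path 4 (6→4→9→5, push 4): res(1,5)=22
after path 5 (6→4→3→1→5, push 6): res(1,5)=16
after path 6 (6→7→2→1→5, push 6): res(1,5)=10

Residual capacity of (1,5): 10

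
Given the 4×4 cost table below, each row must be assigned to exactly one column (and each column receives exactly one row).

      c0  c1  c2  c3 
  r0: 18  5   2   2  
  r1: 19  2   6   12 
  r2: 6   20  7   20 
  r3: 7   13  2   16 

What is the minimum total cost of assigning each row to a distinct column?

optimal assignment: row0→col3 (cost 2), row1→col1 (cost 2), row2→col0 (cost 6), row3→col2 (cost 2)
total = 2 + 2 + 6 + 2 = 12

Minimum assignment cost: 12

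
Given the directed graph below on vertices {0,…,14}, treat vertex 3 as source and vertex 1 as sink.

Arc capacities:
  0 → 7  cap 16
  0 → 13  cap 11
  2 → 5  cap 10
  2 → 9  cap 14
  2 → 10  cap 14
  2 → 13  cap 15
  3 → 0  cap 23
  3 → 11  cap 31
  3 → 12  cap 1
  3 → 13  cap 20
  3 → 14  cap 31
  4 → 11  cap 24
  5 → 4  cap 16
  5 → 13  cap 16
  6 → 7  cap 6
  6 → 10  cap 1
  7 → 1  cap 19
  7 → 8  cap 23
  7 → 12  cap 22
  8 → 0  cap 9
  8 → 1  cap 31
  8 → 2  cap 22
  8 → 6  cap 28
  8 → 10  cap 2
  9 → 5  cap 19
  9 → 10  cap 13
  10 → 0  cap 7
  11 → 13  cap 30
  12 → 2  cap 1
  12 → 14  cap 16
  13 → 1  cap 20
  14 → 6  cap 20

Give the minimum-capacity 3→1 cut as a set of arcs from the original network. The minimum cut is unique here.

Min-cut arcs: {(0,7), (6,7), (13,1)} (total capacity 42)

augment #1: 3→13→1 push 20
augment #2: 3→0→7→1 push 16
augment #3: 3→14→6→7→1 push 3
augment #4: 3→14→6→7→8→1 push 3
max flow = 42; residual-reachable set from 3 gives S-side
cut edges (S→T): {(0,7), (6,7), (13,1)} total cap 42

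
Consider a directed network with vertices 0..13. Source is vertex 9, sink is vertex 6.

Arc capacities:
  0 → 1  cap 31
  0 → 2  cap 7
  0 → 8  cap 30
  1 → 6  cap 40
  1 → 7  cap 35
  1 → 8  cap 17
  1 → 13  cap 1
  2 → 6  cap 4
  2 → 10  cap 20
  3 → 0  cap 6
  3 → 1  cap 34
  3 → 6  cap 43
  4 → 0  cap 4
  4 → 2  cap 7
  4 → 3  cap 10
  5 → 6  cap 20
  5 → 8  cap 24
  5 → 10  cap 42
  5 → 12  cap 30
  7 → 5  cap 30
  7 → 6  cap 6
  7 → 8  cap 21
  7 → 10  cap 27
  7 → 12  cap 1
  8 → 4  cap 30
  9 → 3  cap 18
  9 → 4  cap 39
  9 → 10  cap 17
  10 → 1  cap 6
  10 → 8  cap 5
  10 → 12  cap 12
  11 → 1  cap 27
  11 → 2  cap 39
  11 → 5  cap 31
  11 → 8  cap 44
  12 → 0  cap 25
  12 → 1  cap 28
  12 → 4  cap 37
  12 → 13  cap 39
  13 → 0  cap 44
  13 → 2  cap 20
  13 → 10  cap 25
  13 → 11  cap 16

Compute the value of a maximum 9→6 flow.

Maximum flow value: 54

augment #1: 9→3→6 bottleneck 18, total now 18
augment #2: 9→4→2→6 bottleneck 4, total now 22
augment #3: 9→4→3→6 bottleneck 10, total now 32
augment #4: 9→10→1→6 bottleneck 6, total now 38
augment #5: 9→4→0→1→6 bottleneck 4, total now 42
augment #6: 9→10→12→1→6 bottleneck 11, total now 53
augment #7: 9→4→2→10→12→1→6 bottleneck 1, total now 54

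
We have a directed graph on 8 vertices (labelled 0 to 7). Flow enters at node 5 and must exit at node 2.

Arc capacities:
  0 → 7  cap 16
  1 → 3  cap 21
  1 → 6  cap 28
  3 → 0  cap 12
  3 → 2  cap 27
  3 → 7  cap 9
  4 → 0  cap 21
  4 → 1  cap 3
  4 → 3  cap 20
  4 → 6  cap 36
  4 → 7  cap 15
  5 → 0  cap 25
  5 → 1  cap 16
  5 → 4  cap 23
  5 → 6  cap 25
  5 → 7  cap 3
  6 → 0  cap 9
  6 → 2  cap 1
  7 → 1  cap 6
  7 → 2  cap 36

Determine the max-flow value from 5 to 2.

augment #1: 5→6→2 bottleneck 1, total now 1
augment #2: 5→7→2 bottleneck 3, total now 4
augment #3: 5→0→7→2 bottleneck 16, total now 20
augment #4: 5→1→3→2 bottleneck 16, total now 36
augment #5: 5→4→3→2 bottleneck 11, total now 47
augment #6: 5→4→7→2 bottleneck 12, total now 59

Maximum flow value: 59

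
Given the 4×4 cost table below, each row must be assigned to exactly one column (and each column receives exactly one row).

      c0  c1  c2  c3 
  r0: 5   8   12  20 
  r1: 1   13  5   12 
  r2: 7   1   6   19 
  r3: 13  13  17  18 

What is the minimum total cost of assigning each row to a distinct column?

optimal assignment: row0→col0 (cost 5), row1→col2 (cost 5), row2→col1 (cost 1), row3→col3 (cost 18)
total = 5 + 5 + 1 + 18 = 29

Minimum assignment cost: 29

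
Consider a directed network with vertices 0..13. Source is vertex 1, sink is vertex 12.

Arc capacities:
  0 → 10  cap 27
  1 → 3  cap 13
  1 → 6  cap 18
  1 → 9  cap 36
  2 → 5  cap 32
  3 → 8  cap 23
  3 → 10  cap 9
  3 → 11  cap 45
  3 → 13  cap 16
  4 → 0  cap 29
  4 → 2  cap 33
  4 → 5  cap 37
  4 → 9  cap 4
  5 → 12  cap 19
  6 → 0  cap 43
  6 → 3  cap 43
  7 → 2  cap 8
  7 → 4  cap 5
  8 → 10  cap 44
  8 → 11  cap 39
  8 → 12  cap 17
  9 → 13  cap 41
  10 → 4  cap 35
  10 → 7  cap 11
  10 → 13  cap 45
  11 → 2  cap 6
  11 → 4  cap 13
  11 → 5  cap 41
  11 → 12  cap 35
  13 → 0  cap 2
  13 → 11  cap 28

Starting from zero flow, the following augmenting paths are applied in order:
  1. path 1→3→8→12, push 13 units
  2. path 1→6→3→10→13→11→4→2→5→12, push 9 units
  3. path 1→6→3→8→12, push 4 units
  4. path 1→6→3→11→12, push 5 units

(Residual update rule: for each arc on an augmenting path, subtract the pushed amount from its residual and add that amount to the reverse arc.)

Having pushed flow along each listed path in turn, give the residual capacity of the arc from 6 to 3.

Residual capacity of (6,3): 25

after path 1 (1→3→8→12, push 13): res(6,3)=43
after path 2 (1→6→3→10→13→11→4→2→5→12, push 9): res(6,3)=34
after path 3 (1→6→3→8→12, push 4): res(6,3)=30
after path 4 (1→6→3→11→12, push 5): res(6,3)=25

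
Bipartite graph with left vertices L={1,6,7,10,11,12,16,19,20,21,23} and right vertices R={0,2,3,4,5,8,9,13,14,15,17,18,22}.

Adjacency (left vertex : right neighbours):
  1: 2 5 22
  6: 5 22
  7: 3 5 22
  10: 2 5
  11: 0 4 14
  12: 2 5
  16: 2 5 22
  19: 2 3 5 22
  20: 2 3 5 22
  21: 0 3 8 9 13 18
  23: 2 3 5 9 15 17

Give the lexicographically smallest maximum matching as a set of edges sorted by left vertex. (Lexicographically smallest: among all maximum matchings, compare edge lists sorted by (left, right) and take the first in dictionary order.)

|M| = 7 (so the lex-smallest maximum matching has 7 edges)
process left vertices in ascending order; for each, take the smallest-labelled available neighbour that still permits 7 edges overall, or leave it unmatched if none does
lex-smallest matching: {1-2, 6-5, 7-3, 11-0, 16-22, 21-8, 23-9}

Lex-smallest maximum matching: {(1,2), (6,5), (7,3), (11,0), (16,22), (21,8), (23,9)}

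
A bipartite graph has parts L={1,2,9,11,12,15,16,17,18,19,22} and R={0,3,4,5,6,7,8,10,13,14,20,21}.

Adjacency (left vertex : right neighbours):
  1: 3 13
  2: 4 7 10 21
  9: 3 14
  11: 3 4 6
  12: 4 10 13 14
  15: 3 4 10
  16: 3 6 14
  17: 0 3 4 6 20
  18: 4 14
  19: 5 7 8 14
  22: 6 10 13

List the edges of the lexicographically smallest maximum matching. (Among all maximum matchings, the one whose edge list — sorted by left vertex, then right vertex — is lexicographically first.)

Lex-smallest maximum matching: {(1,3), (2,7), (9,14), (11,4), (12,10), (16,6), (17,0), (19,5), (22,13)}

|M| = 9 (so the lex-smallest maximum matching has 9 edges)
process left vertices in ascending order; for each, take the smallest-labelled available neighbour that still permits 9 edges overall, or leave it unmatched if none does
lex-smallest matching: {1-3, 2-7, 9-14, 11-4, 12-10, 16-6, 17-0, 19-5, 22-13}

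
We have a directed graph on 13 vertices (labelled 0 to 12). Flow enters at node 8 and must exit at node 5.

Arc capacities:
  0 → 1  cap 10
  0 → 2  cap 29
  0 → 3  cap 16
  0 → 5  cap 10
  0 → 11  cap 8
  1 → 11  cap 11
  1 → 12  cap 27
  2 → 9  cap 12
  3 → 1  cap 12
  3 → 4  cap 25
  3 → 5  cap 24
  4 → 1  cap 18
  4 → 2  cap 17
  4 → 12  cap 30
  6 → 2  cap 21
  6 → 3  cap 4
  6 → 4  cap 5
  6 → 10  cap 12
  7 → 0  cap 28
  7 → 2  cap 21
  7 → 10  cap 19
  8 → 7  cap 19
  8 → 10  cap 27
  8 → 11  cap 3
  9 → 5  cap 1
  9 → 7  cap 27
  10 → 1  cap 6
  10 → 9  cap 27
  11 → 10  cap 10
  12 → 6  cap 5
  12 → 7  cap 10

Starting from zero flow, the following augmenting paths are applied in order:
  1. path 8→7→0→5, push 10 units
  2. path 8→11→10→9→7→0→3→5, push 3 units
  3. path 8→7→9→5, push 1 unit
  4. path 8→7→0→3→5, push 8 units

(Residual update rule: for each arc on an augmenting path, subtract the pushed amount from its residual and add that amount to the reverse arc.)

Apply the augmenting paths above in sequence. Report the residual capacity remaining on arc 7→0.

Residual capacity of (7,0): 7

after path 1 (8→7→0→5, push 10): res(7,0)=18
after path 2 (8→11→10→9→7→0→3→5, push 3): res(7,0)=15
after path 3 (8→7→9→5, push 1): res(7,0)=15
after path 4 (8→7→0→3→5, push 8): res(7,0)=7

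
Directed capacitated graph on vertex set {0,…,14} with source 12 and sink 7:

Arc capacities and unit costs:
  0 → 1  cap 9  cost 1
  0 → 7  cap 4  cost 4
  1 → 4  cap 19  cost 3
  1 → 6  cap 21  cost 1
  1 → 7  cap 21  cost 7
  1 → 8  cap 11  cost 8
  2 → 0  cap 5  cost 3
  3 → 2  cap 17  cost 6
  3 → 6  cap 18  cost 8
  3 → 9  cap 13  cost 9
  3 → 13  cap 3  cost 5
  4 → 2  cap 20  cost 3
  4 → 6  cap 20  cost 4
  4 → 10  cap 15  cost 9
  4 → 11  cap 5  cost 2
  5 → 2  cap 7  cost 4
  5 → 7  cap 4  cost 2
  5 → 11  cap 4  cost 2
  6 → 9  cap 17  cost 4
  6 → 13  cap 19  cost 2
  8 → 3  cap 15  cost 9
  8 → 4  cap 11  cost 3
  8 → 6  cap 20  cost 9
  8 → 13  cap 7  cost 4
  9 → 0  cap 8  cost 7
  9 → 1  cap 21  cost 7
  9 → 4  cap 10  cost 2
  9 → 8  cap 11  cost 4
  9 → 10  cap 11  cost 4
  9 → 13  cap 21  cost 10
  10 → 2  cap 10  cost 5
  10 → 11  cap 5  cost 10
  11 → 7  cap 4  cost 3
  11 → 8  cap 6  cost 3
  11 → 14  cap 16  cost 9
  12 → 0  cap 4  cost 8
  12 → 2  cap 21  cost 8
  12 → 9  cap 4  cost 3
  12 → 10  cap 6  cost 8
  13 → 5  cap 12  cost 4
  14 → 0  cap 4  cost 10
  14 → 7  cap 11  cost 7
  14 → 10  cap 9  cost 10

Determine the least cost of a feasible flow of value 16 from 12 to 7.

shortest-cost path #1: 12→9→4→11→7 push 4 @ unit cost 10 (adds 40)
shortest-cost path #2: 12→0→7 push 4 @ unit cost 12 (adds 48)
shortest-cost path #3: 12→2→0→1→7 push 5 @ unit cost 19 (adds 95)
shortest-cost path #4: 12→10→11→4→9→1→7 push 3 @ unit cost 28 (adds 84)
total cost = 267

Minimum cost for 16 units: 267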